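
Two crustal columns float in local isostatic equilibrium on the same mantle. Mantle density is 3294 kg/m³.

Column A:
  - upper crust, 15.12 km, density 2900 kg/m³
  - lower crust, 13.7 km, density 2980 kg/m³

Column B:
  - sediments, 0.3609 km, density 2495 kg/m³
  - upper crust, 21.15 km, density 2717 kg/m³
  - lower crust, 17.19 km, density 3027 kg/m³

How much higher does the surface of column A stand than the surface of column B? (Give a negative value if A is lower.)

For any compensation level in the mantle, the mantle terms cancel and isostasy reduces to e = (Σt_A − Σt_B) − (Σ(ρt)_A − Σ(ρt)_B) / ρ_m.
Σt_A = 28.82 km; Σt_B = 38.7009 km; Σ(ρt)_A = 84674; Σ(ρt)_B = 110399.126 (in km·kg/m³).
e = (28.82 − 38.7009) − (84674 − 110399.126) / 3294 = −2.07 km.

−2.07 km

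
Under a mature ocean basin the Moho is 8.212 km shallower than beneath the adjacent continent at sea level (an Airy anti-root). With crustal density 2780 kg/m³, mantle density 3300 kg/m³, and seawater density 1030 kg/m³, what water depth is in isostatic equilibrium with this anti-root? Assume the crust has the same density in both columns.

Replacing a thickness d of crust by seawater at the top must be balanced by replacing crust with mantle at the base: d (ρ_c − ρ_w) = a (ρ_m − ρ_c).
d = a (ρ_m − ρ_c)/(ρ_c − ρ_w) = 8.212 km × 520/1750 = 2.44 km.

2.44 km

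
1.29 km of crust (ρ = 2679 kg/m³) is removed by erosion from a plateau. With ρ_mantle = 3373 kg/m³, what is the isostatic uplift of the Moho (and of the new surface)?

Unloading: uplift u = e ρ_c/ρ_m = 1.29 km × 2679/3373 = 1.02 km.

1.02 km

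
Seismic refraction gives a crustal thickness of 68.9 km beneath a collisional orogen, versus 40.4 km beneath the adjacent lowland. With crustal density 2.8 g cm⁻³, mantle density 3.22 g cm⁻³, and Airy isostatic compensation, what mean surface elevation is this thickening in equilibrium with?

3.72 km

Excess crust Δ = 68.9 km − 40.4 km = 28.5 km, split between elevation h and root r with h + r = Δ.
Airy balance ρ_c h = (ρ_m − ρ_c) r gives r = h ρ_c/(ρ_m − ρ_c), so h (1 + ρ_c/(ρ_m − ρ_c)) = Δ, i.e. h = Δ (ρ_m − ρ_c)/ρ_m.
h = 28.5 km × 0.42/3.22 = 3.72 km.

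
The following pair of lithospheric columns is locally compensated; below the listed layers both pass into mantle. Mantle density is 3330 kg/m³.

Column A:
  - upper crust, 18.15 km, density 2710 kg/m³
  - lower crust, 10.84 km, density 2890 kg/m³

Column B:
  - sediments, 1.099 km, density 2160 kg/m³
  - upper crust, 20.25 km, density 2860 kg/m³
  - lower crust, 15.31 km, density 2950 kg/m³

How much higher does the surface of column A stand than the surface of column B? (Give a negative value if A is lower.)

−0.18 km

For any compensation level in the mantle, the mantle terms cancel and isostasy reduces to e = (Σt_A − Σt_B) − (Σ(ρt)_A − Σ(ρt)_B) / ρ_m.
Σt_A = 28.99 km; Σt_B = 36.659 km; Σ(ρt)_A = 80514.1; Σ(ρt)_B = 105453.34 (in km·kg/m³).
e = (28.99 − 36.659) − (80514.1 − 105453.34) / 3330 = −0.18 km.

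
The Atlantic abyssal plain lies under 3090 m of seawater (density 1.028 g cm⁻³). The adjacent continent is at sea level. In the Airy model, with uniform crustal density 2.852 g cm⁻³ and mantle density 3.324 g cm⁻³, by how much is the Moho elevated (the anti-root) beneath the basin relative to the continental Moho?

11900 m

By Archimedes' principle applied to the lithosphere: replacing crust with seawater at the top is compensated by replacing crust with mantle at the base: d (ρ_c − ρ_w) = a (ρ_m − ρ_c).
a = d (ρ_c − ρ_w)/(ρ_m − ρ_c) = 3090 m × 1.824/0.472 = 11900 m.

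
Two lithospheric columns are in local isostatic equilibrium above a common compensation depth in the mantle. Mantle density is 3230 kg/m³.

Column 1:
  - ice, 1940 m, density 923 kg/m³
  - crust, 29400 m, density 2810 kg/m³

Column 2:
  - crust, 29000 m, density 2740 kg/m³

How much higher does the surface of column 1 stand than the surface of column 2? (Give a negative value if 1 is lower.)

809 m

For any compensation level in the mantle, the mantle terms cancel and isostasy reduces to e = (Σt_1 − Σt_2) − (Σ(ρt)_1 − Σ(ρt)_2) / ρ_m.
Σt_1 = 31340 m; Σt_2 = 29000 m; Σ(ρt)_1 = 84404620; Σ(ρt)_2 = 79460000 (in m·kg/m³).
e = (31340 − 29000) − (84404620 − 79460000) / 3230 = 809 m.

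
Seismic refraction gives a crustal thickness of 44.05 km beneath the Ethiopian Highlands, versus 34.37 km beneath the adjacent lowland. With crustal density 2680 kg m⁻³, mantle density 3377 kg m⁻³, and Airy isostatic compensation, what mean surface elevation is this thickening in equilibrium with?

Excess crust Δ = 44.05 km − 34.37 km = 9.68 km, split between elevation h and root r with h + r = Δ.
Airy balance ρ_c h = (ρ_m − ρ_c) r gives r = h ρ_c/(ρ_m − ρ_c), so h (1 + ρ_c/(ρ_m − ρ_c)) = Δ, i.e. h = Δ (ρ_m − ρ_c)/ρ_m.
h = 9.68 km × 697/3377 = 2 km.

2 km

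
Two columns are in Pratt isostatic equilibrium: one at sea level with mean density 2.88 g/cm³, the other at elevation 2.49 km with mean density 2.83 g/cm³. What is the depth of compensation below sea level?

141 km

ρ_ref D = ρ (D + h) → D (ρ_ref − ρ) = ρ h.
D = ρ h/(ρ_ref − ρ) = 2.83 × 2.49 km/(2.88 − 2.83) = 141 km.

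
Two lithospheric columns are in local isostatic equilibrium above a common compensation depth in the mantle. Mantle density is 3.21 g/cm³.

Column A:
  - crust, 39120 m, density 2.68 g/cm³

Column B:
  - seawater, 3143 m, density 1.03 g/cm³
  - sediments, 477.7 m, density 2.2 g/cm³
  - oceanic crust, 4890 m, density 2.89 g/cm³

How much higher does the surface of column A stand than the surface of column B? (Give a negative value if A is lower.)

For any compensation level in the mantle, the mantle terms cancel and isostasy reduces to e = (Σt_A − Σt_B) − (Σ(ρt)_A − Σ(ρt)_B) / ρ_m.
Σt_A = 39120 m; Σt_B = 8510.7 m; Σ(ρt)_A = 104841.6; Σ(ρt)_B = 18420.33 (in m·g/cm³).
e = (39120 − 8510.7) − (104841.6 − 18420.33) / 3.21 = 3690 m.

3690 m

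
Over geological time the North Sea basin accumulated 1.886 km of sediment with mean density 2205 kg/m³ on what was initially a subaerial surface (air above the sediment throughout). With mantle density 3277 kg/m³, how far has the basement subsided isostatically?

Subaerial load: s = t ρ_sed / ρ_m = 1.886 km × 2205/3277 = 1.27 km.

1.27 km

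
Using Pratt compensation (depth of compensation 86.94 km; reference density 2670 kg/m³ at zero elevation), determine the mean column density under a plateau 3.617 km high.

Pratt balance: ρ_ref D = ρ (D + h).
ρ = ρ_ref D/(D + h) = 2670 × 86.94 km/(86.94 km + 3.617 km) = 2560 kg/m³.

2560 kg/m³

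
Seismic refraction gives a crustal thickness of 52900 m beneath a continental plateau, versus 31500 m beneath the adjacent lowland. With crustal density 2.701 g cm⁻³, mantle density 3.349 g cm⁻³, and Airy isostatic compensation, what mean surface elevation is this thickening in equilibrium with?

4140 m

Excess crust Δ = 52900 m − 31500 m = 21400 m, split between elevation h and root r with h + r = Δ.
Airy balance ρ_c h = (ρ_m − ρ_c) r gives r = h ρ_c/(ρ_m − ρ_c), so h (1 + ρ_c/(ρ_m − ρ_c)) = Δ, i.e. h = Δ (ρ_m − ρ_c)/ρ_m.
h = 21400 m × 0.648/3.349 = 4140 m.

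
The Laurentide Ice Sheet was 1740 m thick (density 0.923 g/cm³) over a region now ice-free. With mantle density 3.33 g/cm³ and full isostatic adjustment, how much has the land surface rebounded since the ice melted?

Removing the load lets mantle flow back in; uplift u satisfies ρ_ice t = ρ_m u.
u = t ρ_ice/ρ_m = 1740 m × 0.923/3.33 = 482 m.

482 m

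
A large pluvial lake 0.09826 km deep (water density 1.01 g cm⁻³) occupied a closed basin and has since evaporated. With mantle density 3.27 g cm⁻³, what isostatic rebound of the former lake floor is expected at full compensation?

u = d ρ_w/ρ_m = 0.09826 km × 1.01/3.27 = 0.0303 km.

0.0303 km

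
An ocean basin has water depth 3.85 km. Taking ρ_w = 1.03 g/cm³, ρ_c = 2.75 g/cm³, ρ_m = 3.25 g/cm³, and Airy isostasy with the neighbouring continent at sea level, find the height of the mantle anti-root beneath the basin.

Balancing pressure at the compensation depth: replacing crust with seawater at the top is compensated by replacing crust with mantle at the base: d (ρ_c − ρ_w) = a (ρ_m − ρ_c).
a = d (ρ_c − ρ_w)/(ρ_m − ρ_c) = 3.85 km × 1.72/0.5 = 13.2 km.

13.2 km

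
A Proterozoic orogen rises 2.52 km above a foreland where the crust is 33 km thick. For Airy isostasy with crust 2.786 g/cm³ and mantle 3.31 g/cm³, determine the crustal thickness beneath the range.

48.9 km

Root depth r = h ρ_c / (ρ_m − ρ_c) = 2.52 km × 2.786 / 0.524 = 13.4 km.
Total thickness = T + h + r = 33 km + 2.52 km + 13.4 km = 48.9 km.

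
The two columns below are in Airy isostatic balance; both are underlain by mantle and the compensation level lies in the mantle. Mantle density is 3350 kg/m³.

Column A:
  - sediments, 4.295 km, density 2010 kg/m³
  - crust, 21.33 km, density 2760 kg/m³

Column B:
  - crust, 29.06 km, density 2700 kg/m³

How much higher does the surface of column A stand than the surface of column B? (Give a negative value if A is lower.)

For any compensation level in the mantle, the mantle terms cancel and isostasy reduces to e = (Σt_A − Σt_B) − (Σ(ρt)_A − Σ(ρt)_B) / ρ_m.
Σt_A = 25.625 km; Σt_B = 29.06 km; Σ(ρt)_A = 67503.75; Σ(ρt)_B = 78462 (in km·kg/m³).
e = (25.625 − 29.06) − (67503.75 − 78462) / 3350 = −0.164 km.

−0.164 km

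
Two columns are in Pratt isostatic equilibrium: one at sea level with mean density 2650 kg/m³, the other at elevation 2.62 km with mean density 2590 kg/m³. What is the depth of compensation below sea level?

ρ_ref D = ρ (D + h) → D (ρ_ref − ρ) = ρ h.
D = ρ h/(ρ_ref − ρ) = 2590 × 2.62 km/(2650 − 2590) = 113 km.

113 km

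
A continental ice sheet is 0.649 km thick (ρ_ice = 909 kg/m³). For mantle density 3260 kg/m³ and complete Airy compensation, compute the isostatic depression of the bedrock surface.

0.181 km

By Archimedes' principle applied to the lithosphere: the ice load ρ_ice t is balanced by mantle displaced below, ρ_m s.
s = t ρ_ice / ρ_m = 0.649 km × 909/3260 = 0.181 km.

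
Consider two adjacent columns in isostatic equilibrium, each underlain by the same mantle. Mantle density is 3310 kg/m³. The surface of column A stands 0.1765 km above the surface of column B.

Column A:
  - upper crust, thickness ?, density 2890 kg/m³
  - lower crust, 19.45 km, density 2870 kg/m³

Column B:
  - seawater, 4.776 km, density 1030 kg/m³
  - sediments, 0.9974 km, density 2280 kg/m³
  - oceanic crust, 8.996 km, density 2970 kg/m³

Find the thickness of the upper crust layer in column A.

16.7 km

Take the compensation level at the base of the deeper column (depth z_c below the surface of column A) and equate Σ ρ_i t_i down to z_c; mantle fills any gap and the z_c terms cancel.
Column A: x×2890 + 19.45×2870 + (z_c − 19.45 − x)×3310
Column B: 0.1765×0 + 4.776×1030 + 0.9974×2280 + 8.996×2970 + (z_c − 0.1765 − 14.7694)×3310
The z_c×3310 term appears on both sides and cancels. Collect the known terms of each column as K = Σ(ρt)_known − 3310 × (depth of known layers): K_A = 55821.5 − 3310×19.45 = −8558; K_B = 33911.472 − 3310×(0.1765 + 14.7694) = −15559.457.
Balance: K_A − x×(3310 − 2890) = K_B, so x = (K_A − K_B)/(3310 − 2890) = 7001.46/420 = 16.7 km.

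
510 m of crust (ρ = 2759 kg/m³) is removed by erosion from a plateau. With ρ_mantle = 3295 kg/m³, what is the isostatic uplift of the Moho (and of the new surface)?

427 m

Unloading: uplift u = e ρ_c/ρ_m = 510 m × 2759/3295 = 427 m.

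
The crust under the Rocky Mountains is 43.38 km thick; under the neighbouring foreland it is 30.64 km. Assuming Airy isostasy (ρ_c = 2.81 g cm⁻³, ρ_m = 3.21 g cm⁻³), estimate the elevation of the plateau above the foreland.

Excess crust Δ = 43.38 km − 30.64 km = 12.74 km, split between elevation h and root r with h + r = Δ.
Airy balance ρ_c h = (ρ_m − ρ_c) r gives r = h ρ_c/(ρ_m − ρ_c), so h (1 + ρ_c/(ρ_m − ρ_c)) = Δ, i.e. h = Δ (ρ_m − ρ_c)/ρ_m.
h = 12.74 km × 0.4/3.21 = 1.59 km.

1.59 km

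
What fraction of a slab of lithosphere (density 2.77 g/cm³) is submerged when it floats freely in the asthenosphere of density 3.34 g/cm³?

Submerged fraction = ρ_obj/ρ_fluid = 2.77/3.34 = 82.9%.

82.9%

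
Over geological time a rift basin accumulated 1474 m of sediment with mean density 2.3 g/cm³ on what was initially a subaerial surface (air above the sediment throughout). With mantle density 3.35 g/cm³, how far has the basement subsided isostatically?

1010 m

Subaerial load: s = t ρ_sed / ρ_m = 1474 m × 2.3/3.35 = 1010 m.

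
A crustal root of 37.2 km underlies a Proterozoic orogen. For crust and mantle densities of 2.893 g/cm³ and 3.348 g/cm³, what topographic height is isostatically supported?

5.85 km

For local isostatic compensation: ρ_c h = (ρ_m − ρ_c) r.
h = r (ρ_m − ρ_c) / ρ_c = 37.2 km × (3.348 − 2.893) / 2.893 = 5.85 km.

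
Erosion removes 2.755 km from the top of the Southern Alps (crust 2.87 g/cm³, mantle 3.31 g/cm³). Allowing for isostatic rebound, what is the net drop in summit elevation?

0.366 km

Rebound u = e ρ_c/ρ_m = 2.755 km × 2.87/3.31 = 2.389 km.
Net surface drop = e − u = 2.755 km − 2.389 km = e (ρ_m − ρ_c)/ρ_m = 0.366 km.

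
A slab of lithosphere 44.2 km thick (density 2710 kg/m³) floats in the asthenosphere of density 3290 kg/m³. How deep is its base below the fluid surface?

Draft d = t ρ_obj/ρ_fluid = 44.2 km × 2710/3290 = 36.4 km.

36.4 km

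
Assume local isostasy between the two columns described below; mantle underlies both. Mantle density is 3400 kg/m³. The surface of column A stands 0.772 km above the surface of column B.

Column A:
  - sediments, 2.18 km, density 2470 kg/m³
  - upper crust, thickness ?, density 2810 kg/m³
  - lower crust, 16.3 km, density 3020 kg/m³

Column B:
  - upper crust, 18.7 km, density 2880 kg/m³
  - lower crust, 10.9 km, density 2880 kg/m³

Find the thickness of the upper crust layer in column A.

16.6 km

Take the compensation level at the base of the deeper column (depth z_c below the surface of column A) and equate Σ ρ_i t_i down to z_c; mantle fills any gap and the z_c terms cancel.
Column A: 2.18×2470 + x×2810 + 16.3×3020 + (z_c − 18.48 − x)×3400
Column B: 0.772×0 + 18.7×2880 + 10.9×2880 + (z_c − 0.772 − 29.6)×3400
The z_c×3400 term appears on both sides and cancels. Collect the known terms of each column as K = Σ(ρt)_known − 3400 × (depth of known layers): K_A = 54610.6 − 3400×18.48 = −8221.4; K_B = 85248 − 3400×(0.772 + 29.6) = −18016.8.
Balance: K_A − x×(3400 − 2810) = K_B, so x = (K_A − K_B)/(3400 − 2810) = 9795.4/590 = 16.6 km.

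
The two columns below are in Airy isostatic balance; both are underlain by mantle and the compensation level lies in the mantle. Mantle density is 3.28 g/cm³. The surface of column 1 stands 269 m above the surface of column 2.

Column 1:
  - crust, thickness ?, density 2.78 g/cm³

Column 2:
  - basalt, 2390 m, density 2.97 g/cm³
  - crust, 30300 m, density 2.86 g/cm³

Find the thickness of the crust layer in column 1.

Take the compensation level at the base of the deeper column (depth z_c below the surface of column 1) and equate Σ ρ_i t_i down to z_c; mantle fills any gap and the z_c terms cancel.
Column 1: x×2.78 + (z_c − 0 − x)×3.28
Column 2: 269×0 + 2390×2.97 + 30300×2.86 + (z_c − 269 − 32690)×3.28
The z_c×3.28 term appears on both sides and cancels. Collect the known terms of each column as K = Σ(ρt)_known − 3.28 × (depth of known layers): K_1 = 0 − 3.28×0 = 0; K_2 = 93756.3 − 3.28×(269 + 32690) = −14349.22.
Balance: K_1 − x×(3.28 − 2.78) = K_2, so x = (K_1 − K_2)/(3.28 − 2.78) = 14349.2/0.5 = 28700 m.

28700 m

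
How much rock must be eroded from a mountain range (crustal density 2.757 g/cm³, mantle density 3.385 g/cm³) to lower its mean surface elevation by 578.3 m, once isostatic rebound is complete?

3120 m

Net drop Δ = e − u = e − e ρ_c/ρ_m = e (ρ_m − ρ_c)/ρ_m.
e = Δ ρ_m/(ρ_m − ρ_c) = 578.3 m × 3.385/0.628 = 3120 m.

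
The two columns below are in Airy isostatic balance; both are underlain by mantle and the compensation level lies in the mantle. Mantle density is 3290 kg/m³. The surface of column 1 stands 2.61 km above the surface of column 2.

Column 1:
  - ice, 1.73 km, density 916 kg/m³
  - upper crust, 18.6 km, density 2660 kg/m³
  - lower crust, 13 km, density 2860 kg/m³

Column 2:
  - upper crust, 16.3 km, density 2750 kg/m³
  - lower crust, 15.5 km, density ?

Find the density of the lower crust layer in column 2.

Take the compensation level at the base of the deeper column (depth z_c below the surface of column 1) and equate Σ ρ_i t_i down to z_c; mantle fills any gap and the z_c terms cancel.
Column 1: 1.73×916 + 18.6×2660 + 13×2860 + (z_c − 33.33)×3290
Column 2: 2.61×0 + 16.3×2750 + 15.5×ρ + (z_c − 2.61 − 31.8)×3290
The z_c×3290 term appears on both sides and cancels. Collect the known terms of each column as K = Σ(ρt)_known − 3290 × (depth of known layers): K_1 = 88240.68 − 3290×33.33 = −21415.02; K_2 = 44825 − 3290×(2.61 + 31.8) = −68383.9.
Balance: K_1 = K_2 + 15.5×ρ, so ρ = (K_1 − K_2)/15.5 = 46968.9/15.5 = 3030 kg/m³.

3030 kg/m³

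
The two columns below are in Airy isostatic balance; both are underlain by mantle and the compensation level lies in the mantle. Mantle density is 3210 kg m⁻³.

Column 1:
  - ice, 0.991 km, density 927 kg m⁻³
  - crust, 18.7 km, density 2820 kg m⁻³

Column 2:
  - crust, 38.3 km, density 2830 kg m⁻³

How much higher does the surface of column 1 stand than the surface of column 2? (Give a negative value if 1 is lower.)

For any compensation level in the mantle, the mantle terms cancel and isostasy reduces to e = (Σt_1 − Σt_2) − (Σ(ρt)_1 − Σ(ρt)_2) / ρ_m.
Σt_1 = 19.691 km; Σt_2 = 38.3 km; Σ(ρt)_1 = 53652.657; Σ(ρt)_2 = 108389 (in km·kg m⁻³).
e = (19.691 − 38.3) − (53652.657 − 108389) / 3210 = −1.56 km.

−1.56 km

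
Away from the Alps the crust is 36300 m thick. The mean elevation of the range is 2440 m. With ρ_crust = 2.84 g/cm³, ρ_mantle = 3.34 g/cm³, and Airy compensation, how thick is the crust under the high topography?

52600 m

Root depth r = h ρ_c / (ρ_m − ρ_c) = 2440 m × 2.84 / 0.5 = 13860 m.
Total thickness = T + h + r = 36300 m + 2440 m + 13860 m = 52600 m.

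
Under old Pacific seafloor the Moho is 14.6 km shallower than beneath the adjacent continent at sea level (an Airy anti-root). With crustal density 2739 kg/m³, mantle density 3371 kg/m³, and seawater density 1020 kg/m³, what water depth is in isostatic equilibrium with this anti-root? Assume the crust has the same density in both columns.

5.37 km

Replacing a thickness d of crust by seawater at the top must be balanced by replacing crust with mantle at the base: d (ρ_c − ρ_w) = a (ρ_m − ρ_c).
d = a (ρ_m − ρ_c)/(ρ_c − ρ_w) = 14.6 km × 632/1719 = 5.37 km.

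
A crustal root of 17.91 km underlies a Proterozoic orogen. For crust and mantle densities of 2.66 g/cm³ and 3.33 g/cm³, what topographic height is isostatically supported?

4.51 km

In Airy isostatic equilibrium: ρ_c h = (ρ_m − ρ_c) r.
h = r (ρ_m − ρ_c) / ρ_c = 17.91 km × (3.33 − 2.66) / 2.66 = 4.51 km.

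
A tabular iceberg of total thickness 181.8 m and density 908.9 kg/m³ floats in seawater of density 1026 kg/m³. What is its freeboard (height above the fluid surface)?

20.7 m

Floating equilibrium: submerged depth d = t ρ_obj/ρ_fluid = 181.8 m × 908.9/1026 = 161.1 m.
Freeboard = t − d = 181.8 m − 161.1 m = 20.7 m.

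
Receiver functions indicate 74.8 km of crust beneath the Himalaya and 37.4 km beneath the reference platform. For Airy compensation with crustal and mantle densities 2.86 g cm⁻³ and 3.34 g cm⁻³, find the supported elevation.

Excess crust Δ = 74.8 km − 37.4 km = 37.4 km, split between elevation h and root r with h + r = Δ.
Airy balance ρ_c h = (ρ_m − ρ_c) r gives r = h ρ_c/(ρ_m − ρ_c), so h (1 + ρ_c/(ρ_m − ρ_c)) = Δ, i.e. h = Δ (ρ_m − ρ_c)/ρ_m.
h = 37.4 km × 0.48/3.34 = 5.37 km.

5.37 km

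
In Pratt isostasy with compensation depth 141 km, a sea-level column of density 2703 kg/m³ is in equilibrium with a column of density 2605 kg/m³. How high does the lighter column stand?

5.3 km

ρ_ref D = ρ (D + h) → h = D (ρ_ref − ρ)/ρ.
h = 141 km × (2703 − 2605)/2605 = 5.3 km.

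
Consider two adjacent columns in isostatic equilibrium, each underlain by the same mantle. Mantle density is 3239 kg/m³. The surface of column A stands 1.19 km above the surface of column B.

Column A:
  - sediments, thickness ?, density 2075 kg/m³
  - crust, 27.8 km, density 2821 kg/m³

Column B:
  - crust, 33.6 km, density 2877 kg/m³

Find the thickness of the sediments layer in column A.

3.78 km

Take the compensation level at the base of the deeper column (depth z_c below the surface of column A) and equate Σ ρ_i t_i down to z_c; mantle fills any gap and the z_c terms cancel.
Column A: x×2075 + 27.8×2821 + (z_c − 27.8 − x)×3239
Column B: 1.19×0 + 33.6×2877 + (z_c − 1.19 − 33.6)×3239
The z_c×3239 term appears on both sides and cancels. Collect the known terms of each column as K = Σ(ρt)_known − 3239 × (depth of known layers): K_A = 78423.8 − 3239×27.8 = −11620.4; K_B = 96667.2 − 3239×(1.19 + 33.6) = −16017.61.
Balance: K_A − x×(3239 − 2075) = K_B, so x = (K_A − K_B)/(3239 − 2075) = 4397.21/1164 = 3.78 km.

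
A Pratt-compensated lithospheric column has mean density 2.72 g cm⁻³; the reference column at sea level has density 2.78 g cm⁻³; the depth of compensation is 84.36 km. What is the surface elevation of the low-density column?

1.86 km

ρ_ref D = ρ (D + h) → h = D (ρ_ref − ρ)/ρ.
h = 84.36 km × (2.78 − 2.72)/2.72 = 1.86 km.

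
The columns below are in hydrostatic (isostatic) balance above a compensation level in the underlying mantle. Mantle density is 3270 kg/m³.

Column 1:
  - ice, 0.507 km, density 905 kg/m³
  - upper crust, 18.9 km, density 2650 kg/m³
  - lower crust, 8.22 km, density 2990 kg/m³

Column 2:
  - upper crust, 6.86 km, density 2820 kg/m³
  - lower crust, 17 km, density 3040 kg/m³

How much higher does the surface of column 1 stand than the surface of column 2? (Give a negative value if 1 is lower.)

For any compensation level in the mantle, the mantle terms cancel and isostasy reduces to e = (Σt_1 − Σt_2) − (Σ(ρt)_1 − Σ(ρt)_2) / ρ_m.
Σt_1 = 27.627 km; Σt_2 = 23.86 km; Σ(ρt)_1 = 75121.635; Σ(ρt)_2 = 71025.2 (in km·kg/m³).
e = (27.627 − 23.86) − (75121.635 − 71025.2) / 3270 = 2.51 km.

2.51 km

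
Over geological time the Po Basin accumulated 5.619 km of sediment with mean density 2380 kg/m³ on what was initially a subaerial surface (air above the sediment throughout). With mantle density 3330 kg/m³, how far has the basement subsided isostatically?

4.02 km

Subaerial load: s = t ρ_sed / ρ_m = 5.619 km × 2380/3330 = 4.02 km.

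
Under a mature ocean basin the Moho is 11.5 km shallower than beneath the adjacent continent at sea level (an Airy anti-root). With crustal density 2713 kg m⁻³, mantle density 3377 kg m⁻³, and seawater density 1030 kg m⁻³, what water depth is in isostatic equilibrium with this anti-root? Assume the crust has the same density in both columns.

Replacing a thickness d of crust by seawater at the top must be balanced by replacing crust with mantle at the base: d (ρ_c − ρ_w) = a (ρ_m − ρ_c).
d = a (ρ_m − ρ_c)/(ρ_c − ρ_w) = 11.5 km × 664/1683 = 4.54 km.

4.54 km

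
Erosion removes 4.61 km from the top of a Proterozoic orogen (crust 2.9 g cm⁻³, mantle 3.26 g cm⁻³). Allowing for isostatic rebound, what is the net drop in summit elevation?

0.509 km

Rebound u = e ρ_c/ρ_m = 4.61 km × 2.9/3.26 = 4.101 km.
Net surface drop = e − u = 4.61 km − 4.101 km = e (ρ_m − ρ_c)/ρ_m = 0.509 km.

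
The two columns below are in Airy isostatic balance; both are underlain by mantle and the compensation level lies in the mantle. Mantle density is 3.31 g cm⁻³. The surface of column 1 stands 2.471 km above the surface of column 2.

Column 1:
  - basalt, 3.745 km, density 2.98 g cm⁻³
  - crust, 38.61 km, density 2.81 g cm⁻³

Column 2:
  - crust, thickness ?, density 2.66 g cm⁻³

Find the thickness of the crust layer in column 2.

Take the compensation level at the base of the deeper column (depth z_c below the surface of column 1) and equate Σ ρ_i t_i down to z_c; mantle fills any gap and the z_c terms cancel.
Column 1: 3.745×2.98 + 38.61×2.81 + (z_c − 42.355)×3.31
Column 2: 2.471×0 + x×2.66 + (z_c − 2.471 − 0 − x)×3.31
The z_c×3.31 term appears on both sides and cancels. Collect the known terms of each column as K = Σ(ρt)_known − 3.31 × (depth of known layers): K_1 = 119.6542 − 3.31×42.355 = −20.54085; K_2 = 0 − 3.31×(2.471 + 0) = −8.17901.
Balance: K_1 = K_2 − x×(3.31 − 2.66), so x = (K_2 − K_1)/(3.31 − 2.66) = 12.3618/0.65 = 19 km.

19 km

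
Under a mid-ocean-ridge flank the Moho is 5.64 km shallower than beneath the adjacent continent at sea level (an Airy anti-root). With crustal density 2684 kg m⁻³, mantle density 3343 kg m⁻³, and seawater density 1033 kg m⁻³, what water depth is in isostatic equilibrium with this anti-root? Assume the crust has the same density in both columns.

2.25 km

Replacing a thickness d of crust by seawater at the top must be balanced by replacing crust with mantle at the base: d (ρ_c − ρ_w) = a (ρ_m − ρ_c).
d = a (ρ_m − ρ_c)/(ρ_c − ρ_w) = 5.64 km × 659/1651 = 2.25 km.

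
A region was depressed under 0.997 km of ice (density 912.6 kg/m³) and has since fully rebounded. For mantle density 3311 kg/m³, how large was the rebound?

Removing the load lets mantle flow back in; uplift u satisfies ρ_ice t = ρ_m u.
u = t ρ_ice/ρ_m = 0.997 km × 912.6/3311 = 0.275 km.

0.275 km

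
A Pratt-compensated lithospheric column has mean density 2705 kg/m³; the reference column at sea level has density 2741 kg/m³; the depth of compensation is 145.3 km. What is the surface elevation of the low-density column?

1.93 km

ρ_ref D = ρ (D + h) → h = D (ρ_ref − ρ)/ρ.
h = 145.3 km × (2741 − 2705)/2705 = 1.93 km.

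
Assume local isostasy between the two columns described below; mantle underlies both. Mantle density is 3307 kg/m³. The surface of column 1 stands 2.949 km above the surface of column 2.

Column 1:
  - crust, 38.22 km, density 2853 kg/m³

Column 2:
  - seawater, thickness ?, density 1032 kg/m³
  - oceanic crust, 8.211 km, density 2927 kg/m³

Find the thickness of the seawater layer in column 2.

Take the compensation level at the base of the deeper column (depth z_c below the surface of column 1) and equate Σ ρ_i t_i down to z_c; mantle fills any gap and the z_c terms cancel.
Column 1: 38.22×2853 + (z_c − 38.22)×3307
Column 2: 2.949×0 + x×1032 + 8.211×2927 + (z_c − 2.949 − 8.211 − x)×3307
The z_c×3307 term appears on both sides and cancels. Collect the known terms of each column as K = Σ(ρt)_known − 3307 × (depth of known layers): K_1 = 109041.66 − 3307×38.22 = −17351.88; K_2 = 24033.597 − 3307×(2.949 + 8.211) = −12872.523.
Balance: K_1 = K_2 − x×(3307 − 1032), so x = (K_2 − K_1)/(3307 − 1032) = 4479.36/2275 = 1.97 km.

1.97 km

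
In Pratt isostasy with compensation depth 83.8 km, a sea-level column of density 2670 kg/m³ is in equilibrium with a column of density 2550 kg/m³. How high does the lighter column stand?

ρ_ref D = ρ (D + h) → h = D (ρ_ref − ρ)/ρ.
h = 83.8 km × (2670 − 2550)/2550 = 3.94 km.

3.94 km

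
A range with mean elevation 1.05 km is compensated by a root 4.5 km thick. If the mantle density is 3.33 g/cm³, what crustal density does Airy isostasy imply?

2.7 g/cm³

ρ_c h = (ρ_m − ρ_c) r → ρ_c (h + r) = ρ_m r → ρ_c = ρ_m r / (h + r).
ρ_c = 3.33 × 4.5 km / (1.05 km + 4.5 km) = 2.7 g/cm³.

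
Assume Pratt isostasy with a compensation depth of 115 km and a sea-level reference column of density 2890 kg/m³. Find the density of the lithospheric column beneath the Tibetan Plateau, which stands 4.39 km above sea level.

2780 kg/m³

Pratt balance: ρ_ref D = ρ (D + h).
ρ = ρ_ref D/(D + h) = 2890 × 115 km/(115 km + 4.39 km) = 2780 kg/m³.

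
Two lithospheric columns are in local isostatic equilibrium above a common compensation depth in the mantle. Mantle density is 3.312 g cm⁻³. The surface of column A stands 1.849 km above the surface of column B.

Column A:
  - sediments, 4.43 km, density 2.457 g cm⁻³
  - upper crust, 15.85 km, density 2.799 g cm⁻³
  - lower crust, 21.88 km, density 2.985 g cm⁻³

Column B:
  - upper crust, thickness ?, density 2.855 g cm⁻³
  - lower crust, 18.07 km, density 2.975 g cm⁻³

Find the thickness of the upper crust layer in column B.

Take the compensation level at the base of the deeper column (depth z_c below the surface of column A) and equate Σ ρ_i t_i down to z_c; mantle fills any gap and the z_c terms cancel.
Column A: 4.43×2.457 + 15.85×2.799 + 21.88×2.985 + (z_c − 42.16)×3.312
Column B: 1.849×0 + x×2.855 + 18.07×2.975 + (z_c − 1.849 − 18.07 − x)×3.312
The z_c×3.312 term appears on both sides and cancels. Collect the known terms of each column as K = Σ(ρt)_known − 3.312 × (depth of known layers): K_A = 120.56046 − 3.312×42.16 = −19.07346; K_B = 53.75825 − 3.312×(1.849 + 18.07) = −12.213478.
Balance: K_A = K_B − x×(3.312 − 2.855), so x = (K_B − K_A)/(3.312 − 2.855) = 6.85998/0.457 = 15 km.

15 km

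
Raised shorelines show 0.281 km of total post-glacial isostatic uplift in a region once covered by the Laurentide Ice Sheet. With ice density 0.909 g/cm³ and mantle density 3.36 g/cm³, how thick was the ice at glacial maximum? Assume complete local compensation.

1.04 km

u = t ρ_ice/ρ_m → t = u ρ_m/ρ_ice = 0.281 km × 3.36/0.909 = 1.04 km.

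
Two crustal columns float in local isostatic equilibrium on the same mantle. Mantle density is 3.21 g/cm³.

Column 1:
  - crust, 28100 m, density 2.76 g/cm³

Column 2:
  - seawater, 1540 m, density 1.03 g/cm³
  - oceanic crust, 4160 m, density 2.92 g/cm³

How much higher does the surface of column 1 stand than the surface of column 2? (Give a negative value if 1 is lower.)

2520 m

For any compensation level in the mantle, the mantle terms cancel and isostasy reduces to e = (Σt_1 − Σt_2) − (Σ(ρt)_1 − Σ(ρt)_2) / ρ_m.
Σt_1 = 28100 m; Σt_2 = 5700 m; Σ(ρt)_1 = 77556; Σ(ρt)_2 = 13733.4 (in m·g/cm³).
e = (28100 − 5700) − (77556 − 13733.4) / 3.21 = 2520 m.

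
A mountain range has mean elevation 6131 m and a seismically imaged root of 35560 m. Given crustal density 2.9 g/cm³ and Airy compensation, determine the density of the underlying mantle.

3.4 g/cm³

Airy balance: ρ_c h = (ρ_m − ρ_c) r → ρ_m = ρ_c (1 + h/r).
ρ_m = 2.9 × (1 + 6131 m/35560 m) = 3.4 g/cm³.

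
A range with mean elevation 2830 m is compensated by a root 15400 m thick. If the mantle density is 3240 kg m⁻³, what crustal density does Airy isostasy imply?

ρ_c h = (ρ_m − ρ_c) r → ρ_c (h + r) = ρ_m r → ρ_c = ρ_m r / (h + r).
ρ_c = 3240 × 15400 m / (2830 m + 15400 m) = 2740 kg m⁻³.

2740 kg m⁻³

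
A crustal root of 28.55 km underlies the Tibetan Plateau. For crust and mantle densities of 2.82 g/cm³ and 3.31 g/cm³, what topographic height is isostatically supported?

4.96 km

Balancing pressure at the compensation depth: ρ_c h = (ρ_m − ρ_c) r.
h = r (ρ_m − ρ_c) / ρ_c = 28.55 km × (3.31 − 2.82) / 2.82 = 4.96 km.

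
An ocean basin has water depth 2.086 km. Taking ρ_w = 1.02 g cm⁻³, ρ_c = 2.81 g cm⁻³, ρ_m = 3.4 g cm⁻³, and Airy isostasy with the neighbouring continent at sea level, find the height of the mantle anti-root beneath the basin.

Equating mass per unit area of the two columns: replacing crust with seawater at the top is compensated by replacing crust with mantle at the base: d (ρ_c − ρ_w) = a (ρ_m − ρ_c).
a = d (ρ_c − ρ_w)/(ρ_m − ρ_c) = 2.086 km × 1.79/0.59 = 6.33 km.

6.33 km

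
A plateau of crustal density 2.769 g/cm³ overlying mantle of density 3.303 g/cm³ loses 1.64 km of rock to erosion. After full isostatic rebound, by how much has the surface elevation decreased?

0.265 km

Rebound u = e ρ_c/ρ_m = 1.64 km × 2.769/3.303 = 1.375 km.
Net surface drop = e − u = 1.64 km − 1.375 km = e (ρ_m − ρ_c)/ρ_m = 0.265 km.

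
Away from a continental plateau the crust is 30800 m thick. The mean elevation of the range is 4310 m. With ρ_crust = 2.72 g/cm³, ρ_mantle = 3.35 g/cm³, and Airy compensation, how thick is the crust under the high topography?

Root depth r = h ρ_c / (ρ_m − ρ_c) = 4310 m × 2.72 / 0.63 = 18610 m.
Total thickness = T + h + r = 30800 m + 4310 m + 18610 m = 53700 m.

53700 m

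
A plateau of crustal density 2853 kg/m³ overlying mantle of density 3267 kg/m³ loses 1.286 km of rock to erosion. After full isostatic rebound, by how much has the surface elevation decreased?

Rebound u = e ρ_c/ρ_m = 1.286 km × 2853/3267 = 1.123 km.
Net surface drop = e − u = 1.286 km − 1.123 km = e (ρ_m − ρ_c)/ρ_m = 0.163 km.

0.163 km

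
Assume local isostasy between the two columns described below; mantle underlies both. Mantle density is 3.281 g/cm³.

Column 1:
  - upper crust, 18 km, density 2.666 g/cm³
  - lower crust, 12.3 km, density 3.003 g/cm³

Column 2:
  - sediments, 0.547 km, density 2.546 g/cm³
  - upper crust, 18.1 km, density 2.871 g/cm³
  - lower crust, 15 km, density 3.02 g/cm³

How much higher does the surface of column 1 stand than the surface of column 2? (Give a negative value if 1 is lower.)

For any compensation level in the mantle, the mantle terms cancel and isostasy reduces to e = (Σt_1 − Σt_2) − (Σ(ρt)_1 − Σ(ρt)_2) / ρ_m.
Σt_1 = 30.3 km; Σt_2 = 33.647 km; Σ(ρt)_1 = 84.9249; Σ(ρt)_2 = 98.657762 (in km·g/cm³).
e = (30.3 − 33.647) − (84.9249 − 98.657762) / 3.281 = 0.839 km.

0.839 km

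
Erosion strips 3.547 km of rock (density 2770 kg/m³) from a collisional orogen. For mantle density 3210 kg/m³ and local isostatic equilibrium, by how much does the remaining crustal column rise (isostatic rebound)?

3.06 km

Unloading: uplift u = e ρ_c/ρ_m = 3.547 km × 2770/3210 = 3.06 km.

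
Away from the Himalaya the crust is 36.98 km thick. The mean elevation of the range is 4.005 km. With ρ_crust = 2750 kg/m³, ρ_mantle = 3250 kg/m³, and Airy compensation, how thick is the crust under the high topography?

63 km

Root depth r = h ρ_c / (ρ_m − ρ_c) = 4.005 km × 2750 / 500 = 22.03 km.
Total thickness = T + h + r = 36.98 km + 4.005 km + 22.03 km = 63 km.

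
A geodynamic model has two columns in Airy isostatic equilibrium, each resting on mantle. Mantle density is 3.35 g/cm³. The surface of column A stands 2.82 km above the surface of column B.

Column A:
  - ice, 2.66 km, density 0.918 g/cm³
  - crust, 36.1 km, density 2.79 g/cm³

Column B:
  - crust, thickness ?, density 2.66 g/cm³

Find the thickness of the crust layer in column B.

25 km

Take the compensation level at the base of the deeper column (depth z_c below the surface of column A) and equate Σ ρ_i t_i down to z_c; mantle fills any gap and the z_c terms cancel.
Column A: 2.66×0.918 + 36.1×2.79 + (z_c − 38.76)×3.35
Column B: 2.82×0 + x×2.66 + (z_c − 2.82 − 0 − x)×3.35
The z_c×3.35 term appears on both sides and cancels. Collect the known terms of each column as K = Σ(ρt)_known − 3.35 × (depth of known layers): K_A = 103.16088 − 3.35×38.76 = −26.68512; K_B = 0 − 3.35×(2.82 + 0) = −9.447.
Balance: K_A = K_B − x×(3.35 − 2.66), so x = (K_B − K_A)/(3.35 − 2.66) = 17.2381/0.69 = 25 km.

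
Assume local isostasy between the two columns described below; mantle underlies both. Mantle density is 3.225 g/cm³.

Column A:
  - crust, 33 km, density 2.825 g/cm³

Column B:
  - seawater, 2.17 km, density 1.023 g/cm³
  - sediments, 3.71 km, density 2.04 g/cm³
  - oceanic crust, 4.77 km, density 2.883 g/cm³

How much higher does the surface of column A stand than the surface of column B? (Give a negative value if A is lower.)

0.742 km

For any compensation level in the mantle, the mantle terms cancel and isostasy reduces to e = (Σt_A − Σt_B) − (Σ(ρt)_A − Σ(ρt)_B) / ρ_m.
Σt_A = 33 km; Σt_B = 10.65 km; Σ(ρt)_A = 93.225; Σ(ρt)_B = 23.54022 (in km·g/cm³).
e = (33 − 10.65) − (93.225 − 23.54022) / 3.225 = 0.742 km.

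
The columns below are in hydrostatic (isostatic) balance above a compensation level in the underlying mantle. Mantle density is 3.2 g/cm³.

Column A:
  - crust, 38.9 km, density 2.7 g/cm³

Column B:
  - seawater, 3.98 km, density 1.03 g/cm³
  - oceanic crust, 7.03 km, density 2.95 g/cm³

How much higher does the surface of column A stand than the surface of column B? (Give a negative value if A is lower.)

2.83 km

For any compensation level in the mantle, the mantle terms cancel and isostasy reduces to e = (Σt_A − Σt_B) − (Σ(ρt)_A − Σ(ρt)_B) / ρ_m.
Σt_A = 38.9 km; Σt_B = 11.01 km; Σ(ρt)_A = 105.03; Σ(ρt)_B = 24.8379 (in km·g/cm³).
e = (38.9 − 11.01) − (105.03 − 24.8379) / 3.2 = 2.83 km.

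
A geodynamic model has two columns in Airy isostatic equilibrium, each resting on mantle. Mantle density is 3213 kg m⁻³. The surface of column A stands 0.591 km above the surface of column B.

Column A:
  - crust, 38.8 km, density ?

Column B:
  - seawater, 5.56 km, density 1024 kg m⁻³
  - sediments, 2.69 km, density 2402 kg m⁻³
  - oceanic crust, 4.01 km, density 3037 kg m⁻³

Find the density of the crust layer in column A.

2780 kg m⁻³

Take the compensation level at the base of the deeper column (depth z_c below the surface of column A) and equate Σ ρ_i t_i down to z_c; mantle fills any gap and the z_c terms cancel.
Column A: 38.8×ρ + (z_c − 38.8)×3213
Column B: 0.591×0 + 5.56×1024 + 2.69×2402 + 4.01×3037 + (z_c − 0.591 − 12.26)×3213
The z_c×3213 term appears on both sides and cancels. Collect the known terms of each column as K = Σ(ρt)_known − 3213 × (depth of known layers): K_A = 0 − 3213×38.8 = −124664.4; K_B = 24333.19 − 3213×(0.591 + 12.26) = −16957.073.
Balance: K_A + 38.8×ρ = K_B, so ρ = (K_B − K_A)/38.8 = 107707/38.8 = 2780 kg m⁻³.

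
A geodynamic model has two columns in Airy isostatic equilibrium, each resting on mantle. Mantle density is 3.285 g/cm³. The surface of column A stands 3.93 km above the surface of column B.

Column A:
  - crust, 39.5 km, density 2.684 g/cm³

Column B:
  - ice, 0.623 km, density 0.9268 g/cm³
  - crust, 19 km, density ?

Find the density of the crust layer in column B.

Take the compensation level at the base of the deeper column (depth z_c below the surface of column A) and equate Σ ρ_i t_i down to z_c; mantle fills any gap and the z_c terms cancel.
Column A: 39.5×2.684 + (z_c − 39.5)×3.285
Column B: 3.93×0 + 0.623×0.9268 + 19×ρ + (z_c − 3.93 − 19.623)×3.285
The z_c×3.285 term appears on both sides and cancels. Collect the known terms of each column as K = Σ(ρt)_known − 3.285 × (depth of known layers): K_A = 106.018 − 3.285×39.5 = −23.7395; K_B = 0.5773964 − 3.285×(3.93 + 19.623) = −76.7942086.
Balance: K_A = K_B + 19×ρ, so ρ = (K_A − K_B)/19 = 53.0547/19 = 2.79 g/cm³.

2.79 g/cm³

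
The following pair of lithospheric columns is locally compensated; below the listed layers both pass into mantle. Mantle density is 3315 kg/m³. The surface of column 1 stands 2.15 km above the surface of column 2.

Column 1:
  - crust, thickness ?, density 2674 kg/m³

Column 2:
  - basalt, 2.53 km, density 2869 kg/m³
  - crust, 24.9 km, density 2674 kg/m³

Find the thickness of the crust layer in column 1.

37.8 km

Take the compensation level at the base of the deeper column (depth z_c below the surface of column 1) and equate Σ ρ_i t_i down to z_c; mantle fills any gap and the z_c terms cancel.
Column 1: x×2674 + (z_c − 0 − x)×3315
Column 2: 2.15×0 + 2.53×2869 + 24.9×2674 + (z_c − 2.15 − 27.43)×3315
The z_c×3315 term appears on both sides and cancels. Collect the known terms of each column as K = Σ(ρt)_known − 3315 × (depth of known layers): K_1 = 0 − 3315×0 = 0; K_2 = 73841.17 − 3315×(2.15 + 27.43) = −24216.53.
Balance: K_1 − x×(3315 − 2674) = K_2, so x = (K_1 − K_2)/(3315 − 2674) = 24216.5/641 = 37.8 km.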